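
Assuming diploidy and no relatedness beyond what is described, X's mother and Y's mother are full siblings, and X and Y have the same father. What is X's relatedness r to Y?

0.375

With two independent routes of shared ancestry, r is the sum of the two contributions.
X and Y are related in two ways: first cousins through their mothers (r = 1/8) and half-sibs through their shared father (r = 1/4).
r = 1/8 + 1/4 = 0.375.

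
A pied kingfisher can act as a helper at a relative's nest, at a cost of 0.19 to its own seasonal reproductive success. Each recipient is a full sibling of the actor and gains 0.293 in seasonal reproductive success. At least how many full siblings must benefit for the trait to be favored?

r to a full sibling = 0.5 (full sibs share both parents — two paths of length 2: r = 2·(1/2)^2 = 1/2).
Hamilton's rule: n·r·B > C  ⇒  n > C/(r·B) = 0.19/(0.5·0.293) = 1.297.
The smallest integer exceeding 1.297 is 2.

2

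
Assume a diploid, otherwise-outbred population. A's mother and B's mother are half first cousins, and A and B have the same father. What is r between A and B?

Independent pedigree routes through distinct common ancestors add.
A and B are related in two ways: half second cousins through their mothers (r = 1/64) and half-sibs through their shared father (r = 1/4).
r = 1/64 + 1/4 = 0.265625.

0.265625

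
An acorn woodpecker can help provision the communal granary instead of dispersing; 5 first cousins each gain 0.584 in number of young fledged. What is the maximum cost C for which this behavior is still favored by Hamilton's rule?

0.365

r to a first cousin = 1/8 (first cousins share one grandparent pair — two paths of length 4: r = 2·(1/2)^4 = 1/8).
Hamilton's rule: n·r·B > C, so the trait is favored while C < n·r·B = 5·0.125·0.584 = 0.365.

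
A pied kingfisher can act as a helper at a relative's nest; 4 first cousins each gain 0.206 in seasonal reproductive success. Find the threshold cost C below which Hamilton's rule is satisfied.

r to a first cousin = 0.125 (first cousins share one grandparent pair — two paths of length 4: r = 2·(1/2)^4 = 1/8).
Hamilton's rule: n·r·B > C, so the trait is favored while C < n·r·B = 4·0.125·0.206 = 0.103.

0.103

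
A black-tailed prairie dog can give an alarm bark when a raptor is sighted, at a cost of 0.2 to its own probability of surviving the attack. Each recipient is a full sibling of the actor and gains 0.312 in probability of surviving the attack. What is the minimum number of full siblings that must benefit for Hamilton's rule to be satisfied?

r to a full sibling = 1/2 (full sibs share both parents — two paths of length 2: r = 2·(1/2)^2 = 1/2).
Hamilton's rule: n·r·B > C  ⇒  n > C/(r·B) = 0.2/(0.5·0.312) = 1.282.
The smallest integer exceeding 1.282 is 2.

2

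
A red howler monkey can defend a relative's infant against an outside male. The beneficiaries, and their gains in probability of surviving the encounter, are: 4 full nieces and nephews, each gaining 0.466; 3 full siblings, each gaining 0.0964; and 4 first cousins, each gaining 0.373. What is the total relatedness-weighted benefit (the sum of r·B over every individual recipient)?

r to a full niece or nephew = 1/4 (full aunt/uncle↔niece/nephew: two paths of length 3 through the shared grandparent pair: r = 2·(1/2)^3 = 1/4).
r to a full sibling = 0.5 (full sibs share both parents — two paths of length 2: r = 2·(1/2)^2 = 1/2).
r to a first cousin = 0.125 (first cousins share one grandparent pair — two paths of length 4: r = 2·(1/2)^4 = 1/8).
Summing one r·B term per recipient: 4·0.25·0.466 + 3·0.5·0.0964 + 4·0.125·0.373 = 0.7971.

0.7971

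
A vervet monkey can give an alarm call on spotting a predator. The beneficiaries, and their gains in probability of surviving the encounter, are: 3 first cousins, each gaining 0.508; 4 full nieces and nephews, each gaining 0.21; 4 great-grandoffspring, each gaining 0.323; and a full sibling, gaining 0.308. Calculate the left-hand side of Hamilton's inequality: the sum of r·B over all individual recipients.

r to a first cousin = 0.125 (first cousins share one grandparent pair — two paths of length 4: r = 2·(1/2)^4 = 1/8).
r to a full niece or nephew = 0.25 (full aunt/uncle↔niece/nephew: two paths of length 3 through the shared grandparent pair: r = 2·(1/2)^3 = 1/4).
r to a great-grandoffspring = 0.125 (three parent–offspring links: r = (1/2)^3 = 1/8).
r to a full sibling = 0.5 (full sibs share both parents — two paths of length 2: r = 2·(1/2)^2 = 1/2).
Summing one r·B term per recipient: 3·0.125·0.508 + 4·0.25·0.21 + 4·0.125·0.323 + 1·0.5·0.308 = 0.716.

0.716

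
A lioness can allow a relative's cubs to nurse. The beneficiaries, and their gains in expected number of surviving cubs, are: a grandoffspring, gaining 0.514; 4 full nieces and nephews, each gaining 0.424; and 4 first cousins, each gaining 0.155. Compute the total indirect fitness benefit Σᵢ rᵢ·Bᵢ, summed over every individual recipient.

r to a grandoffspring = 1/4 (two parent–offspring links: r = (1/2)^2 = 1/4).
r to a full niece or nephew = 0.25 (full aunt/uncle↔niece/nephew: two paths of length 3 through the shared grandparent pair: r = 2·(1/2)^3 = 1/4).
r to a first cousin = 0.125 (first cousins share one grandparent pair — two paths of length 4: r = 2·(1/2)^4 = 1/8).
Summing one r·B term per recipient: 1·0.25·0.514 + 4·0.25·0.424 + 4·0.125·0.155 = 0.63.

0.63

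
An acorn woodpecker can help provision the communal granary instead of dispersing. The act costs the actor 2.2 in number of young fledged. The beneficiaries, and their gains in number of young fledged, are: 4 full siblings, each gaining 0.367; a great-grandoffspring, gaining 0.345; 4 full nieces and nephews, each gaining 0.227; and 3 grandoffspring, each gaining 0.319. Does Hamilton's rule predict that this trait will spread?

No

Hamilton's rule: the trait is favored when the sum of r·B over every recipient exceeds the actor's cost C.
r to a full sibling = 1/2 (full sibs share both parents — two paths of length 2: r = 2·(1/2)^2 = 1/2).
r to a great-grandoffspring = 1/8 (three parent–offspring links: r = (1/2)^3 = 1/8).
r to a full niece or nephew = 1/4 (full aunt/uncle↔niece/nephew: two paths of length 3 through the shared grandparent pair: r = 2·(1/2)^3 = 1/4).
r to a grandoffspring = 1/4 (two parent–offspring links: r = (1/2)^2 = 1/4).
Summing one r·B term per recipient: 4·0.5·0.367 + 1·0.125·0.345 + 4·0.25·0.227 + 3·0.25·0.319 = 1.243375.
1.243375 < 2.2: the indirect benefit is less than the cost.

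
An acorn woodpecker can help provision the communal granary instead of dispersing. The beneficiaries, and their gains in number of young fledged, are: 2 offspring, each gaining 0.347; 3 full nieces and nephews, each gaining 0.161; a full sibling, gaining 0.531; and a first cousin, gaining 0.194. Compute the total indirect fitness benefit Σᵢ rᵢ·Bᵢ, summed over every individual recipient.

0.7575

r to an offspring = 1/2 (one parent–offspring link: r = (1/2)^1 = 1/2).
r to a full niece or nephew = 0.25 (full aunt/uncle↔niece/nephew: two paths of length 3 through the shared grandparent pair: r = 2·(1/2)^3 = 1/4).
r to a full sibling = 1/2 (full sibs share both parents — two paths of length 2: r = 2·(1/2)^2 = 1/2).
r to a first cousin = 0.125 (first cousins share one grandparent pair — two paths of length 4: r = 2·(1/2)^4 = 1/8).
Summing one r·B term per recipient: 2·0.5·0.347 + 3·0.25·0.161 + 1·0.5·0.531 + 1·0.125·0.194 = 0.7575.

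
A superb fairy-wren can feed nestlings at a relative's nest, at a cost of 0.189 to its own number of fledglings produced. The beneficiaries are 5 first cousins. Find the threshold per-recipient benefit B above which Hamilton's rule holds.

0.3024

r to a first cousin = 1/8 (first cousins share one grandparent pair — two paths of length 4: r = 2·(1/2)^4 = 1/8).
Hamilton's rule with n recipients of equal r: n·r·B > C, so B > C/(n·r) = 0.189/(5·0.125) = 0.3024.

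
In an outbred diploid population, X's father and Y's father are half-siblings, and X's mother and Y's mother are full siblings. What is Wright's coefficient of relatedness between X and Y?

Independent pedigree routes through distinct common ancestors add.
X and Y are related in two ways: half first cousins through their fathers (r = 1/16) and first cousins through their mothers (r = 1/8).
r = 1/16 + 1/8 = 3/16 = 0.1875.

0.1875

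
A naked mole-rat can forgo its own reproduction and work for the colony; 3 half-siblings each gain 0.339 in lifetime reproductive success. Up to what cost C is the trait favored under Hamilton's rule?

0.25425

r to a half-sibling = 1/4 (half-sibs share one parent — one path of length 2: r = (1/2)^2 = 1/4).
Hamilton's rule: n·r·B > C, so the trait is favored while C < n·r·B = 3·0.25·0.339 = 0.25425.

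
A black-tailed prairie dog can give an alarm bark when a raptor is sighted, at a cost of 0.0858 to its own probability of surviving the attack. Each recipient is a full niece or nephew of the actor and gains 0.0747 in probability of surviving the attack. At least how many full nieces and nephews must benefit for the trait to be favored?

5

r to a full niece or nephew = 1/4 (full aunt/uncle↔niece/nephew: two paths of length 3 through the shared grandparent pair: r = 2·(1/2)^3 = 1/4).
Hamilton's rule: n·r·B > C  ⇒  n > C/(r·B) = 0.0858/(0.25·0.0747) = 4.594.
The smallest integer exceeding 4.594 is 5.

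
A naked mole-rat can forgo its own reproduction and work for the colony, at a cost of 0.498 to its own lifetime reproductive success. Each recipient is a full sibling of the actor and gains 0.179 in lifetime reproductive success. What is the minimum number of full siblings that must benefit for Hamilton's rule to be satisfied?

r to a full sibling = 1/2 (full sibs share both parents — two paths of length 2: r = 2·(1/2)^2 = 1/2).
Hamilton's rule: n·r·B > C  ⇒  n > C/(r·B) = 0.498/(0.5·0.179) = 5.564.
The smallest integer exceeding 5.564 is 6.

6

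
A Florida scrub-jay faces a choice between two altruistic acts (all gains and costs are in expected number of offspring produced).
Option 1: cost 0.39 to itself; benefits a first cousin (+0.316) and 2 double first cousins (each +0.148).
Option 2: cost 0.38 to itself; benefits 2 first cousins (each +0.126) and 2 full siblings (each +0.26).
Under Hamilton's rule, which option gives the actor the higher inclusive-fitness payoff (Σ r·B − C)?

Option 2

Option 1: r to a first cousin = 0.125.
Option 1: r to a double first cousin = 0.25.
Option 1: Σ r·B − C = (1·0.125·0.316 + 2·0.25·0.148) − 0.39 = -0.2765.
Option 2: r to a first cousin = 0.125.
Option 2: r to a full sibling = 0.5.
Option 2: Σ r·B − C = (2·0.125·0.126 + 2·0.5·0.26) − 0.38 = -0.0885.
Option 2 has the higher net inclusive-fitness payoff.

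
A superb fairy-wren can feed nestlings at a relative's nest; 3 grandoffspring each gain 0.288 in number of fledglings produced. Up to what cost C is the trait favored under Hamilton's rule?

0.216

r to a grandoffspring = 0.25 (two parent–offspring links: r = (1/2)^2 = 1/4).
Hamilton's rule: n·r·B > C, so the trait is favored while C < n·r·B = 3·0.25·0.288 = 0.216.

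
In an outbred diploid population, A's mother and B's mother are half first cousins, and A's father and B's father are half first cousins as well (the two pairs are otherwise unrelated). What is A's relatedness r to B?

Relatedness sums over independent paths through distinct common ancestors.
A and B are related in two ways: half second cousins through their mothers (r = 1/64) and half second cousins through their fathers (r = 1/64).
r = 1/64 + 1/64 = 1/32 = 0.03125.

0.03125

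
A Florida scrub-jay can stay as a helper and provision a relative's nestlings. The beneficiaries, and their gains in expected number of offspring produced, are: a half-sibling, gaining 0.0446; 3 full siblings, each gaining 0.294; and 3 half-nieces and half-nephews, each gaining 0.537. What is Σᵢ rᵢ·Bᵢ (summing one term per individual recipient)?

r to a half-sibling = 0.25 (half-sibs share one parent — one path of length 2: r = (1/2)^2 = 1/4).
r to a full sibling = 0.5 (full sibs share both parents — two paths of length 2: r = 2·(1/2)^2 = 1/2).
r to a half-niece or half-nephew = 0.125 (half-aunt/uncle↔niece/nephew: one path of length 3: r = (1/2)^3 = 1/8).
Summing one r·B term per recipient: 1·0.25·0.0446 + 3·0.5·0.294 + 3·0.125·0.537 = 0.653525.

0.653525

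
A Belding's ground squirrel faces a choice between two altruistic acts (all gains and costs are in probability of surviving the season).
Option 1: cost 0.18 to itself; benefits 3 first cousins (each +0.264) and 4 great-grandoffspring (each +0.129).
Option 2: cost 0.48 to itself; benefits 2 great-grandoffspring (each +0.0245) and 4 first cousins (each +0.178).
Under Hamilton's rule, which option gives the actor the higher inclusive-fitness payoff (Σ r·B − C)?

Option 1

Option 1: r to a first cousin = 0.125.
Option 1: r to a great-grandoffspring = 0.125.
Option 1: Σ r·B − C = (3·0.125·0.264 + 4·0.125·0.129) − 0.18 = -0.0165.
Option 2: r to a great-grandoffspring = 0.125.
Option 2: r to a first cousin = 0.125.
Option 2: Σ r·B − C = (2·0.125·0.0245 + 4·0.125·0.178) − 0.48 = -0.384875.
Option 1 has the higher net inclusive-fitness payoff.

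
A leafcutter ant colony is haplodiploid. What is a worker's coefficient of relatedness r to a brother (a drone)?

Her haploid brother carries none of their father's genes and a random half of their mother's genome; that half matches the maternal half of her own genome with probability 1/2: r = 1/2 · 1/2 = 1/4.

0.25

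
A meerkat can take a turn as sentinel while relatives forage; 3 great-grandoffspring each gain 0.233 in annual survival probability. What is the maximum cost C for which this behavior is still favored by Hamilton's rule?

0.087375

r to a great-grandoffspring = 1/8 (three parent–offspring links: r = (1/2)^3 = 1/8).
Hamilton's rule: n·r·B > C, so the trait is favored while C < n·r·B = 3·0.125·0.233 = 0.087375.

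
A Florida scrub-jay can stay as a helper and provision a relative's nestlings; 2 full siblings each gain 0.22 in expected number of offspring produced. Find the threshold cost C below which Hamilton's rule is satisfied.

0.22

r to a full sibling = 1/2 (full sibs share both parents — two paths of length 2: r = 2·(1/2)^2 = 1/2).
Hamilton's rule: n·r·B > C, so the trait is favored while C < n·r·B = 2·0.5·0.22 = 0.22.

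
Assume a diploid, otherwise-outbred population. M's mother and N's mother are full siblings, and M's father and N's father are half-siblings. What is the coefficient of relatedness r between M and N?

0.1875

With two independent routes of shared ancestry, r is the sum of the two contributions.
M and N are related in two ways: first cousins through their mothers (r = 1/8) and half first cousins through their fathers (r = 1/16).
r = 1/8 + 1/16 = 0.1875.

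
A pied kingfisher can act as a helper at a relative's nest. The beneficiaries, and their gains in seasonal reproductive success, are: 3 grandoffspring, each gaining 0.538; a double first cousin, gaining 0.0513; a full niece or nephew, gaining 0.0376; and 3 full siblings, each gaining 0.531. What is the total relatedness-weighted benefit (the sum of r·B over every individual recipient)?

r to a grandoffspring = 0.25 (two parent–offspring links: r = (1/2)^2 = 1/4).
r to a double first cousin = 0.25 (double first cousins share both grandparent pairs — four paths of length 4: r = 4·(1/2)^4 = 1/4).
r to a full niece or nephew = 0.25 (full aunt/uncle↔niece/nephew: two paths of length 3 through the shared grandparent pair: r = 2·(1/2)^3 = 1/4).
r to a full sibling = 0.5 (full sibs share both parents — two paths of length 2: r = 2·(1/2)^2 = 1/2).
Summing one r·B term per recipient: 3·0.25·0.538 + 1·0.25·0.0513 + 1·0.25·0.0376 + 3·0.5·0.531 = 1.222225.

1.222225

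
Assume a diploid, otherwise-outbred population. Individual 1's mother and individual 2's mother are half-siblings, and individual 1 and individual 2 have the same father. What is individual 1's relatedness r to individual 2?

Wright's path rule: contributions from independent ancestry routes add.
Individual 1 and individual 2 are related in two ways: half first cousins through their mothers (r = 1/16) and half-sibs through their shared father (r = 1/4).
r = 1/16 + 1/4 = 0.3125.

0.3125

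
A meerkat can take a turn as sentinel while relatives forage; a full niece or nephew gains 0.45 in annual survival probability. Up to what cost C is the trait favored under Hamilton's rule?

0.1125

r to a full niece or nephew = 0.25 (full aunt/uncle↔niece/nephew: two paths of length 3 through the shared grandparent pair: r = 2·(1/2)^3 = 1/4).
Hamilton's rule: n·r·B > C, so the trait is favored while C < n·r·B = 1·0.25·0.45 = 0.1125.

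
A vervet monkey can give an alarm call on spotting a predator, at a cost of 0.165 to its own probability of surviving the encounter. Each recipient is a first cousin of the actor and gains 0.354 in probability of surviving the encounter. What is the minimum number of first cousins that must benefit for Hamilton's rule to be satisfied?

r to a first cousin = 0.125 (first cousins share one grandparent pair — two paths of length 4: r = 2·(1/2)^4 = 1/8).
Hamilton's rule: n·r·B > C  ⇒  n > C/(r·B) = 0.165/(0.125·0.354) = 3.729.
The smallest integer exceeding 3.729 is 4.

4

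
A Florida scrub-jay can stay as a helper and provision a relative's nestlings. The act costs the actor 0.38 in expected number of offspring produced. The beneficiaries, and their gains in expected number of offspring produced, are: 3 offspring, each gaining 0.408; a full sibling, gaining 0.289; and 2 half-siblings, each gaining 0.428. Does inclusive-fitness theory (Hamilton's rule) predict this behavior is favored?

Hamilton's rule: the trait is favored when the sum of r·B over every recipient exceeds the actor's cost C.
r to an offspring = 1/2 (one parent–offspring link: r = (1/2)^1 = 1/2).
r to a full sibling = 1/2 (full sibs share both parents — two paths of length 2: r = 2·(1/2)^2 = 1/2).
r to a half-sibling = 0.25 (half-sibs share one parent — one path of length 2: r = (1/2)^2 = 1/4).
Summing one r·B term per recipient: 3·0.5·0.408 + 1·0.5·0.289 + 2·0.25·0.428 = 0.9705.
0.9705 > 0.38: the indirect benefit exceeds the cost.

Yes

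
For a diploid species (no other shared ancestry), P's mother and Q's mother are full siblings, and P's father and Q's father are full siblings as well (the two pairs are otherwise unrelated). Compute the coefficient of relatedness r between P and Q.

Relatedness sums over independent paths through distinct common ancestors.
P and Q are related in two ways: first cousins through their mothers (r = 1/8) and first cousins through their fathers (r = 1/8) — i.e. double first cousins.
r = 1/8 + 1/8 = 1/4 = 0.25.

0.25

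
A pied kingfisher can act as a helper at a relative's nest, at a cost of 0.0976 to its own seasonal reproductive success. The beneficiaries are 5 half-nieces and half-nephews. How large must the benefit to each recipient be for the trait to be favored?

r to a half-niece or half-nephew = 0.125 (half-aunt/uncle↔niece/nephew: one path of length 3: r = (1/2)^3 = 1/8).
Hamilton's rule with n recipients of equal r: n·r·B > C, so B > C/(n·r) = 0.0976/(5·0.125) = 0.1562.

0.1562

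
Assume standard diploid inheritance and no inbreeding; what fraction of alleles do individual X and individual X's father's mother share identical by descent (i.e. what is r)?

0.25

Each parent–offspring link contributes a factor of 1/2, and independent paths through distinct common ancestors add.
Two parent–offspring links: r = (1/2)^2 = 1/4.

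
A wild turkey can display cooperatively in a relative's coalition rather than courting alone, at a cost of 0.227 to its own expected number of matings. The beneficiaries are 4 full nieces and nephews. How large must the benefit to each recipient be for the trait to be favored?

0.227

r to a full niece or nephew = 1/4 (full aunt/uncle↔niece/nephew: two paths of length 3 through the shared grandparent pair: r = 2·(1/2)^3 = 1/4).
Hamilton's rule with n recipients of equal r: n·r·B > C, so B > C/(n·r) = 0.227/(4·0.25) = 0.227.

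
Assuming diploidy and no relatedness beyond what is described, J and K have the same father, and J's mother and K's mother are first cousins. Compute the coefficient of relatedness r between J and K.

0.28125

With two independent routes of shared ancestry, r is the sum of the two contributions.
J and K are related in two ways: half-sibs through their shared father (r = 1/4) and second cousins through their mothers (r = 1/32).
r = 1/4 + 1/32 = 9/32 = 0.28125.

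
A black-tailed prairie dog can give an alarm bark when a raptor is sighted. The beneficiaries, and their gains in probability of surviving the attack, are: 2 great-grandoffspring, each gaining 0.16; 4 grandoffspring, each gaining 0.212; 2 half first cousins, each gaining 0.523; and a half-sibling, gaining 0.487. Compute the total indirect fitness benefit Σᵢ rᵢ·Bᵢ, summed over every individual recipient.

r to a great-grandoffspring = 1/8 (three parent–offspring links: r = (1/2)^3 = 1/8).
r to a grandoffspring = 0.25 (two parent–offspring links: r = (1/2)^2 = 1/4).
r to a half first cousin = 1/16 (half first cousins share one grandparent — one path of length 4: r = (1/2)^4 = 1/16).
r to a half-sibling = 1/4 (half-sibs share one parent — one path of length 2: r = (1/2)^2 = 1/4).
Summing one r·B term per recipient: 2·0.125·0.16 + 4·0.25·0.212 + 2·0.0625·0.523 + 1·0.25·0.487 = 0.439125.

0.439125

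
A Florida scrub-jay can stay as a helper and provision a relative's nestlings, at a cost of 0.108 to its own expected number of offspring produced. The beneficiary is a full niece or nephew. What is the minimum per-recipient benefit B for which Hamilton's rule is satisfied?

0.432

r to a full niece or nephew = 0.25 (full aunt/uncle↔niece/nephew: two paths of length 3 through the shared grandparent pair: r = 2·(1/2)^3 = 1/4).
Hamilton's rule with n recipients of equal r: n·r·B > C, so B > C/(n·r) = 0.108/(1·0.25) = 0.432.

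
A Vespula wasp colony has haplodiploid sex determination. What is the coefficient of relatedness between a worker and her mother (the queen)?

One meiotic link between diploid queen and diploid daughter: r = 1/2.

0.5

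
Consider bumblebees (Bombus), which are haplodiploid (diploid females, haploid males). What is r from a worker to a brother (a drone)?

Her haploid brother carries none of their father's genes and a random half of their mother's genome; that half matches the maternal half of her own genome with probability 1/2: r = 1/2 · 1/2 = 1/4.

0.25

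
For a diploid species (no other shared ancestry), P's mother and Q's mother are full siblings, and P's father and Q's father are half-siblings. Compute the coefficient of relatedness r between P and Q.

Independent pedigree routes through distinct common ancestors add.
P and Q are related in two ways: first cousins through their mothers (r = 1/8) and half first cousins through their fathers (r = 1/16).
r = 1/8 + 1/16 = 0.1875.

0.1875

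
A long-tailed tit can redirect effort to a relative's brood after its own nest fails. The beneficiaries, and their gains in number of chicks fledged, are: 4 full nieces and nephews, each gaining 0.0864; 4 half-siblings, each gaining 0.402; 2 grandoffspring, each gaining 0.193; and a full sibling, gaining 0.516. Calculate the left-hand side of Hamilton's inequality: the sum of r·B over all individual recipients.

r to a full niece or nephew = 0.25 (full aunt/uncle↔niece/nephew: two paths of length 3 through the shared grandparent pair: r = 2·(1/2)^3 = 1/4).
r to a half-sibling = 0.25 (half-sibs share one parent — one path of length 2: r = (1/2)^2 = 1/4).
r to a grandoffspring = 1/4 (two parent–offspring links: r = (1/2)^2 = 1/4).
r to a full sibling = 0.5 (full sibs share both parents — two paths of length 2: r = 2·(1/2)^2 = 1/2).
Summing one r·B term per recipient: 4·0.25·0.0864 + 4·0.25·0.402 + 2·0.25·0.193 + 1·0.5·0.516 = 0.8429.

0.8429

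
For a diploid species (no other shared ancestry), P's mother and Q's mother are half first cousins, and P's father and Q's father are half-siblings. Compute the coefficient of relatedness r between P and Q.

0.078125

Relatedness sums over independent paths through distinct common ancestors.
P and Q are related in two ways: half second cousins through their mothers (r = 1/64) and half first cousins through their fathers (r = 1/16).
r = 1/64 + 1/16 = 5/64 = 0.078125.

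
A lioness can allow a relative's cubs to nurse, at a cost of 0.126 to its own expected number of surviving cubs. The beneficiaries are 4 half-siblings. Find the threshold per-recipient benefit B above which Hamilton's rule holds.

0.126

r to a half-sibling = 0.25 (half-sibs share one parent — one path of length 2: r = (1/2)^2 = 1/4).
Hamilton's rule with n recipients of equal r: n·r·B > C, so B > C/(n·r) = 0.126/(4·0.25) = 0.126.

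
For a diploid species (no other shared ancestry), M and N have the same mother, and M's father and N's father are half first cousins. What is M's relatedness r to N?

0.265625

Independent pedigree routes through distinct common ancestors add.
M and N are related in two ways: half-sibs through their shared mother (r = 1/4) and half second cousins through their fathers (r = 1/64).
r = 1/4 + 1/64 = 17/64 = 0.265625.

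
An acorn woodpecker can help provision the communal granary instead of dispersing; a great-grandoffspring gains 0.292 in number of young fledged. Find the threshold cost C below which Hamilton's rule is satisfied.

r to a great-grandoffspring = 1/8 (three parent–offspring links: r = (1/2)^3 = 1/8).
Hamilton's rule: n·r·B > C, so the trait is favored while C < n·r·B = 1·0.125·0.292 = 0.0365.

0.0365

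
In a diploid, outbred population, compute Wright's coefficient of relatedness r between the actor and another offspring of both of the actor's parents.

Each parent–offspring link contributes a factor of 1/2, and independent paths through distinct common ancestors add.
Full sibs share both parents — two paths of length 2: r = 2·(1/2)^2 = 1/2.

0.5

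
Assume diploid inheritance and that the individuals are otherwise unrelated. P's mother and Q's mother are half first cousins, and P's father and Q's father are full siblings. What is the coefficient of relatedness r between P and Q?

0.140625

Relatedness sums over independent paths through distinct common ancestors.
P and Q are related in two ways: half second cousins through their mothers (r = 1/64) and first cousins through their fathers (r = 1/8).
r = 1/64 + 1/8 = 9/64 = 0.140625.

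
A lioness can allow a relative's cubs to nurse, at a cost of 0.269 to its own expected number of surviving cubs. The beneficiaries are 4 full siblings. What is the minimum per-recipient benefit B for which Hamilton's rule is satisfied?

r to a full sibling = 0.5 (full sibs share both parents — two paths of length 2: r = 2·(1/2)^2 = 1/2).
Hamilton's rule with n recipients of equal r: n·r·B > C, so B > C/(n·r) = 0.269/(4·0.5) = 0.1345.

0.1345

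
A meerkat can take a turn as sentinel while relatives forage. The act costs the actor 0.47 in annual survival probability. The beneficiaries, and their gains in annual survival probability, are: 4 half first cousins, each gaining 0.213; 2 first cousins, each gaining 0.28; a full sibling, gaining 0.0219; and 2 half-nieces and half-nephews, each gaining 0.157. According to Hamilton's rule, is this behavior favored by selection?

Hamilton's rule: the trait is favored when the sum of r·B over every recipient exceeds the actor's cost C.
r to a half first cousin = 0.0625 (half first cousins share one grandparent — one path of length 4: r = (1/2)^4 = 1/16).
r to a first cousin = 0.125 (first cousins share one grandparent pair — two paths of length 4: r = 2·(1/2)^4 = 1/8).
r to a full sibling = 1/2 (full sibs share both parents — two paths of length 2: r = 2·(1/2)^2 = 1/2).
r to a half-niece or half-nephew = 0.125 (half-aunt/uncle↔niece/nephew: one path of length 3: r = (1/2)^3 = 1/8).
Summing one r·B term per recipient: 4·0.0625·0.213 + 2·0.125·0.28 + 1·0.5·0.0219 + 2·0.125·0.157 = 0.17345.
0.17345 < 0.47: the indirect benefit is less than the cost.

No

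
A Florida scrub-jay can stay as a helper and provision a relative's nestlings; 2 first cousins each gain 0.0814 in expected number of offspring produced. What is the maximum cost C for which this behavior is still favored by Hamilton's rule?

r to a first cousin = 0.125 (first cousins share one grandparent pair — two paths of length 4: r = 2·(1/2)^4 = 1/8).
Hamilton's rule: n·r·B > C, so the trait is favored while C < n·r·B = 2·0.125·0.0814 = 0.02035.

0.02035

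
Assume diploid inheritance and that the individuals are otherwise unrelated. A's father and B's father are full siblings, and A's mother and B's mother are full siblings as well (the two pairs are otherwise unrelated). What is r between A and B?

0.25

Relatedness sums over independent paths through distinct common ancestors.
A and B are related in two ways: first cousins through their fathers (r = 1/8) and first cousins through their mothers (r = 1/8) — i.e. double first cousins.
r = 1/8 + 1/8 = 0.25.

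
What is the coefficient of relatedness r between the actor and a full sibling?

Each parent–offspring link contributes a factor of 1/2, and independent paths through distinct common ancestors add.
Full sibs share both parents — two paths of length 2: r = 2·(1/2)^2 = 1/2.

0.5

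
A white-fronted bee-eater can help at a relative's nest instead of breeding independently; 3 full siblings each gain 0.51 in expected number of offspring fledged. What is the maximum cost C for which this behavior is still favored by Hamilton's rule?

0.765

r to a full sibling = 1/2 (full sibs share both parents — two paths of length 2: r = 2·(1/2)^2 = 1/2).
Hamilton's rule: n·r·B > C, so the trait is favored while C < n·r·B = 3·0.5·0.51 = 0.765.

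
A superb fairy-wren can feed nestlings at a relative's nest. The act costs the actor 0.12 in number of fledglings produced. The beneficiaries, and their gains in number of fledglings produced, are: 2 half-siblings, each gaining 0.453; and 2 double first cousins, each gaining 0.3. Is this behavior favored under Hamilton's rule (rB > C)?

Hamilton's rule: the trait is favored when the sum of r·B over every recipient exceeds the actor's cost C.
r to a half-sibling = 0.25 (half-sibs share one parent — one path of length 2: r = (1/2)^2 = 1/4).
r to a double first cousin = 1/4 (double first cousins share both grandparent pairs — four paths of length 4: r = 4·(1/2)^4 = 1/4).
Summing one r·B term per recipient: 2·0.25·0.453 + 2·0.25·0.3 = 0.3765.
0.3765 > 0.12: the indirect benefit exceeds the cost.

Yes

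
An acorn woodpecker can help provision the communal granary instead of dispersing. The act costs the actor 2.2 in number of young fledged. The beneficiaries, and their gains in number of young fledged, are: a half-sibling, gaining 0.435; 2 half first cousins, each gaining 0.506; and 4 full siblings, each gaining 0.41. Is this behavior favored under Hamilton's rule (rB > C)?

No

Hamilton's rule: the trait is favored when the sum of r·B over every recipient exceeds the actor's cost C.
r to a half-sibling = 1/4 (half-sibs share one parent — one path of length 2: r = (1/2)^2 = 1/4).
r to a half first cousin = 1/16 (half first cousins share one grandparent — one path of length 4: r = (1/2)^4 = 1/16).
r to a full sibling = 0.5 (full sibs share both parents — two paths of length 2: r = 2·(1/2)^2 = 1/2).
Summing one r·B term per recipient: 1·0.25·0.435 + 2·0.0625·0.506 + 4·0.5·0.41 = 0.992.
0.992 < 2.2: the indirect benefit is less than the cost.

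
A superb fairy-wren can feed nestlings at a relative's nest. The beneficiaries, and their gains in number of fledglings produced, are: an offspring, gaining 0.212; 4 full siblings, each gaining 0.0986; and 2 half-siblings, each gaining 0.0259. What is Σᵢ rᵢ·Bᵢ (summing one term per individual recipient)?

0.31615

r to an offspring = 1/2 (one parent–offspring link: r = (1/2)^1 = 1/2).
r to a full sibling = 0.5 (full sibs share both parents — two paths of length 2: r = 2·(1/2)^2 = 1/2).
r to a half-sibling = 1/4 (half-sibs share one parent — one path of length 2: r = (1/2)^2 = 1/4).
Summing one r·B term per recipient: 1·0.5·0.212 + 4·0.5·0.0986 + 2·0.25·0.0259 = 0.31615.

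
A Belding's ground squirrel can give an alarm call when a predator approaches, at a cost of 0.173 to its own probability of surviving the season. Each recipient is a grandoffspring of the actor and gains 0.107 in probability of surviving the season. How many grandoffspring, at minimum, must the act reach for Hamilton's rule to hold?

7

r to a grandoffspring = 0.25 (two parent–offspring links: r = (1/2)^2 = 1/4).
Hamilton's rule: n·r·B > C  ⇒  n > C/(r·B) = 0.173/(0.25·0.107) = 6.467.
The smallest integer exceeding 6.467 is 7.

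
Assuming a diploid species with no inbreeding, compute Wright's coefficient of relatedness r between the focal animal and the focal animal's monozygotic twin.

Each parent–offspring link contributes a factor of 1/2, and independent paths through distinct common ancestors add.
Monozygotic twins share every allele identical by descent: r = 1.

1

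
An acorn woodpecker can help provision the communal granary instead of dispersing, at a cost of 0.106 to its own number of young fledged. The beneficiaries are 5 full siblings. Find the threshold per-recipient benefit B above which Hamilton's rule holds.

0.0424

r to a full sibling = 1/2 (full sibs share both parents — two paths of length 2: r = 2·(1/2)^2 = 1/2).
Hamilton's rule with n recipients of equal r: n·r·B > C, so B > C/(n·r) = 0.106/(5·0.5) = 0.0424.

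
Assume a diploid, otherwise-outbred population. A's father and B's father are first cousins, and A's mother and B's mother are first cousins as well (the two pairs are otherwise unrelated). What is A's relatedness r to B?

0.0625

Wright's path rule: contributions from independent ancestry routes add.
A and B are related in two ways: second cousins through their fathers (r = 1/32) and second cousins through their mothers (r = 1/32).
r = 1/32 + 1/32 = 1/16 = 0.0625.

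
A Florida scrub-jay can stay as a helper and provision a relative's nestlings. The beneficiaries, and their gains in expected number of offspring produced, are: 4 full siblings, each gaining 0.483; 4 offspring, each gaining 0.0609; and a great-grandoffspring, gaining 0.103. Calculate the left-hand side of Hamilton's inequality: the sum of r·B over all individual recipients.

1.100675

r to a full sibling = 1/2 (full sibs share both parents — two paths of length 2: r = 2·(1/2)^2 = 1/2).
r to an offspring = 1/2 (one parent–offspring link: r = (1/2)^1 = 1/2).
r to a great-grandoffspring = 1/8 (three parent–offspring links: r = (1/2)^3 = 1/8).
Summing one r·B term per recipient: 4·0.5·0.483 + 4·0.5·0.0609 + 1·0.125·0.103 = 1.100675.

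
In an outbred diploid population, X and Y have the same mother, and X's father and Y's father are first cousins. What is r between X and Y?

With two independent routes of shared ancestry, r is the sum of the two contributions.
X and Y are related in two ways: half-sibs through their shared mother (r = 1/4) and second cousins through their fathers (r = 1/32).
r = 1/4 + 1/32 = 0.28125.

0.28125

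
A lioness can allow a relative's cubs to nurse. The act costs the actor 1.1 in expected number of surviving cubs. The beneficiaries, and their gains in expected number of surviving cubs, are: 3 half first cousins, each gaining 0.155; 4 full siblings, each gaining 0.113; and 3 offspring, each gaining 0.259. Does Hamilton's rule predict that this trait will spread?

Hamilton's rule: the trait is favored when the sum of r·B over every recipient exceeds the actor's cost C.
r to a half first cousin = 1/16 (half first cousins share one grandparent — one path of length 4: r = (1/2)^4 = 1/16).
r to a full sibling = 1/2 (full sibs share both parents — two paths of length 2: r = 2·(1/2)^2 = 1/2).
r to an offspring = 0.5 (one parent–offspring link: r = (1/2)^1 = 1/2).
Summing one r·B term per recipient: 3·0.0625·0.155 + 4·0.5·0.113 + 3·0.5·0.259 = 0.6435625.
0.6435625 < 1.1: the indirect benefit is less than the cost.

No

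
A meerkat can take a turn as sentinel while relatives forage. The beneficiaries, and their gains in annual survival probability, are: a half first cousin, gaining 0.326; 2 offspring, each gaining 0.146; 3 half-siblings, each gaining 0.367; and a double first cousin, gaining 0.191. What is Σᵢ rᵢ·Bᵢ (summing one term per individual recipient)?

0.489375

r to a half first cousin = 0.0625 (half first cousins share one grandparent — one path of length 4: r = (1/2)^4 = 1/16).
r to an offspring = 1/2 (one parent–offspring link: r = (1/2)^1 = 1/2).
r to a half-sibling = 1/4 (half-sibs share one parent — one path of length 2: r = (1/2)^2 = 1/4).
r to a double first cousin = 0.25 (double first cousins share both grandparent pairs — four paths of length 4: r = 4·(1/2)^4 = 1/4).
Summing one r·B term per recipient: 1·0.0625·0.326 + 2·0.5·0.146 + 3·0.25·0.367 + 1·0.25·0.191 = 0.489375.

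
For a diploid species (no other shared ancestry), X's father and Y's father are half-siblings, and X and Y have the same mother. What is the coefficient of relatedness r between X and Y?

0.3125

Wright's path rule: contributions from independent ancestry routes add.
X and Y are related in two ways: half first cousins through their fathers (r = 1/16) and half-sibs through their shared mother (r = 1/4).
r = 1/16 + 1/4 = 0.3125.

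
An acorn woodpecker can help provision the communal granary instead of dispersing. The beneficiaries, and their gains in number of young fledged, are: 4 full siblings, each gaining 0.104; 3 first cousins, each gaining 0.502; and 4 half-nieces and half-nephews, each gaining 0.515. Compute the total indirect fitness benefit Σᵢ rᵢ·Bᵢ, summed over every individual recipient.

0.65375

r to a full sibling = 0.5 (full sibs share both parents — two paths of length 2: r = 2·(1/2)^2 = 1/2).
r to a first cousin = 1/8 (first cousins share one grandparent pair — two paths of length 4: r = 2·(1/2)^4 = 1/8).
r to a half-niece or half-nephew = 0.125 (half-aunt/uncle↔niece/nephew: one path of length 3: r = (1/2)^3 = 1/8).
Summing one r·B term per recipient: 4·0.5·0.104 + 3·0.125·0.502 + 4·0.125·0.515 = 0.65375.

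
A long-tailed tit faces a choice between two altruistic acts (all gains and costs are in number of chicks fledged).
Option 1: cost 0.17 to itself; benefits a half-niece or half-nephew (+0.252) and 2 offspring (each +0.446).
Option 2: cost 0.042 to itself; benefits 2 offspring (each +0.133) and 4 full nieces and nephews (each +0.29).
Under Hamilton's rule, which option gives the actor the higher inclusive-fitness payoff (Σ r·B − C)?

Option 1: r to a half-niece or half-nephew = 0.125.
Option 1: r to an offspring = 0.5.
Option 1: Σ r·B − C = (1·0.125·0.252 + 2·0.5·0.446) − 0.17 = 0.3075.
Option 2: r to an offspring = 0.5.
Option 2: r to a full niece or nephew = 0.25.
Option 2: Σ r·B − C = (2·0.5·0.133 + 4·0.25·0.29) − 0.042 = 0.381.
Option 2 has the higher net inclusive-fitness payoff.

Option 2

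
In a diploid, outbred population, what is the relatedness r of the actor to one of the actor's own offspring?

Each parent–offspring link contributes a factor of 1/2, and independent paths through distinct common ancestors add.
One parent–offspring link: r = (1/2)^1 = 1/2.

0.5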